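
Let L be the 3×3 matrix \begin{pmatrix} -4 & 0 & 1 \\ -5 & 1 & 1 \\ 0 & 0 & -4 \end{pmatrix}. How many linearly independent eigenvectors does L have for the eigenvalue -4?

L + 4I = [[0, 0, 1], [-5, 5, 1], [0, 0, 0]].
This matrix has rank 2, so its null space has dimension 3 − 2 = 1.

1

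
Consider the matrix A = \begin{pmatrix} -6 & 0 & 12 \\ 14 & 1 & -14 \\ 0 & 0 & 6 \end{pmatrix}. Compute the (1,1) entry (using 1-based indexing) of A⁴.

1296

Characteristic polynomial: t^3 - t^2 - 36t + 36 = (t - 6)(t - 1)(t + 6), so the eigenvalues are -6, 1, 6.
t=-6: eigenvector (1, -2, 0).
t=1: eigenvector (0, 1, 0).
t=6: eigenvector (1, 0, 1).
P = [[1, 0, 1], [-2, 1, 0], [0, 0, 1]], D = diag(-6, 1, 6), P⁻¹ = [[1, 0, -1], [2, 1, -2], [0, 0, 1]].
A⁴ = P·diag(1296, 1, 1296)·P⁻¹ = [[1296, 0, 0], [-2590, 1, 2590], [0, 0, 1296]].
The requested entry is 1296.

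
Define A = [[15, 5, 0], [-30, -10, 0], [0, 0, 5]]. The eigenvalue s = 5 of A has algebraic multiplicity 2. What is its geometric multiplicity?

A − 5I = [[10, 5, 0], [-30, -15, 0], [0, 0, 0]].
This matrix has rank 1, so its null space has dimension 3 − 1 = 2.

2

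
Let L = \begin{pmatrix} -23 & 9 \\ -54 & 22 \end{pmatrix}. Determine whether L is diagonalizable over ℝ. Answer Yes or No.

Characteristic polynomial: p(μ) = μ^2 + μ - 20 = (μ - 4)(μ + 5).
All 2 eigenvalues are distinct, so L is diagonalizable.

Yes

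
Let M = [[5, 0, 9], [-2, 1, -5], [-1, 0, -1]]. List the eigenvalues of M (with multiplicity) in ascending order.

1, 2, 2

Characteristic polynomial: p(λ) = λ^3 - 5λ^2 + 8λ - 4 = (λ - 2)^2(λ - 1).
Roots (with multiplicity): 1, 2, 2.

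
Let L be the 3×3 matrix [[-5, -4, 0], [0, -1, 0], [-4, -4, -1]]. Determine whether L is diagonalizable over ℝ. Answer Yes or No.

Yes

Characteristic polynomial: p(λ) = λ^3 + 7λ^2 + 11λ + 5 = (λ + 1)^2(λ + 5).
λ = -1 has algebraic multiplicity 2; rank(L + 1I) = 1, so geometric multiplicity = 2.
Every eigenvalue has geometric = algebraic multiplicity, so L is diagonalizable.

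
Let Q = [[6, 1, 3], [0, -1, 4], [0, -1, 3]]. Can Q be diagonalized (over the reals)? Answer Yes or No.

No

Characteristic polynomial: p(s) = s^3 - 8s^2 + 13s - 6 = (s - 6)(s - 1)^2.
s = 1 has algebraic multiplicity 2; rank(Q − 1I) = 2, so geometric multiplicity = 1.
Geometric multiplicity < algebraic multiplicity, so Q is not diagonalizable.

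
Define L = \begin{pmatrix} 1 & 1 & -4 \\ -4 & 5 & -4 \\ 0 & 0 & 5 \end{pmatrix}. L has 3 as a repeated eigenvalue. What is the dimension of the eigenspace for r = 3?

1

L − 3I = [[-2, 1, -4], [-4, 2, -4], [0, 0, 2]].
This matrix has rank 2, so its null space has dimension 3 − 2 = 1.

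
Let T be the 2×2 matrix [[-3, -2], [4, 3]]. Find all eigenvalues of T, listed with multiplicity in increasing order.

Characteristic polynomial: p(r) = r^2 - 1 = (r - 1)(r + 1).
Roots (with multiplicity): -1, 1.

-1, 1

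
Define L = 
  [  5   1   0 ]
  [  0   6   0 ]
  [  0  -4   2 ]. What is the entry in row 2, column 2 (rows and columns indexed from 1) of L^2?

36

Characteristic polynomial: r^3 - 13r^2 + 52r - 60 = (r - 6)(r - 5)(r - 2), so the eigenvalues are 2, 5, 6.
r=2: eigenvector (0, 0, 1).
r=6: eigenvector (1, 1, -1).
r=5: eigenvector (1, 0, 0).
P = [[0, 1, 1], [0, 1, 0], [1, -1, 0]], D = diag(2, 6, 5), P⁻¹ = [[0, 1, 1], [0, 1, 0], [1, -1, 0]].
L² = P·diag(4, 36, 25)·P⁻¹ = [[25, 11, 0], [0, 36, 0], [0, -32, 4]].
The requested entry is 36.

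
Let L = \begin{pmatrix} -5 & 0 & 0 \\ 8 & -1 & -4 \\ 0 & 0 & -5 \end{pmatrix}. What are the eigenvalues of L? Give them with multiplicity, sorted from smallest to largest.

-5, -5, -1

Characteristic polynomial: p(r) = r^3 + 11r^2 + 35r + 25 = (r + 1)(r + 5)^2.
Roots (with multiplicity): -5, -5, -1.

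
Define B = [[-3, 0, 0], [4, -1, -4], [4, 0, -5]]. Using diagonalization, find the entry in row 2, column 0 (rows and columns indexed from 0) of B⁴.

-1088

Characteristic polynomial: μ^3 + 9μ^2 + 23μ + 15 = (μ + 1)(μ + 3)(μ + 5), so the eigenvalues are -5, -3, -1.
μ=-5: eigenvector (0, 1, 1).
μ=-1: eigenvector (0, 1, 0).
μ=-3: eigenvector (1, 2, 2).
P = [[0, 0, 1], [1, 1, 2], [1, 0, 2]], D = diag(-5, -1, -3), P⁻¹ = [[-2, 0, 1], [0, 1, -1], [1, 0, 0]].
B⁴ = P·diag(625, 1, 81)·P⁻¹ = [[81, 0, 0], [-1088, 1, 624], [-1088, 0, 625]].
The requested entry is -1088.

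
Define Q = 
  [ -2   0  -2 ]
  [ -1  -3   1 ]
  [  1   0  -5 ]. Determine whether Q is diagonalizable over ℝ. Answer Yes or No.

Characteristic polynomial: p(μ) = μ^3 + 10μ^2 + 33μ + 36 = (μ + 3)^2(μ + 4).
μ = -3 has algebraic multiplicity 2; rank(Q + 3I) = 2, so geometric multiplicity = 1.
Geometric multiplicity < algebraic multiplicity, so Q is not diagonalizable.

No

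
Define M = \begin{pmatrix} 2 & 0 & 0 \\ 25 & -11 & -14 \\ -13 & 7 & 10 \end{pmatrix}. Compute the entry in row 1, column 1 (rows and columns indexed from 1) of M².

4

Characteristic polynomial: λ^3 - λ^2 - 14λ + 24 = (λ - 3)(λ - 2)(λ + 4), so the eigenvalues are -4, 2, 3.
λ=2: eigenvector (1, 3, -1).
λ=-4: eigenvector (0, -2, 1).
λ=3: eigenvector (0, -1, 1).
P = [[1, 0, 0], [3, -2, -1], [-1, 1, 1]], D = diag(2, -4, 3), P⁻¹ = [[1, 0, 0], [2, -1, -1], [-1, 1, 2]].
M² = P·diag(4, 16, 9)·P⁻¹ = [[4, 0, 0], [-43, 23, 14], [19, -7, 2]].
The requested entry is 4.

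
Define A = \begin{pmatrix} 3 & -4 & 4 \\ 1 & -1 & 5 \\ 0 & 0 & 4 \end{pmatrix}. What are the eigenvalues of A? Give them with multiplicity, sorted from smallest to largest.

1, 1, 4

Characteristic polynomial: p(t) = t^3 - 6t^2 + 9t - 4 = (t - 4)(t - 1)^2.
Roots (with multiplicity): 1, 1, 4.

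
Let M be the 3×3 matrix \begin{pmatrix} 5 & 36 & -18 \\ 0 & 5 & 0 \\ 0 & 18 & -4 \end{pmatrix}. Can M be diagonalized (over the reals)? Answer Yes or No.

Yes

Characteristic polynomial: p(μ) = μ^3 - 6μ^2 - 15μ + 100 = (μ - 5)^2(μ + 4).
μ = 5 has algebraic multiplicity 2; rank(M − 5I) = 1, so geometric multiplicity = 2.
Every eigenvalue has geometric = algebraic multiplicity, so M is diagonalizable.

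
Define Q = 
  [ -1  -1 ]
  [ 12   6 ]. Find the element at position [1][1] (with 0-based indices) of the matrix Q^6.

Characteristic polynomial: λ^2 - 5λ + 6 = (λ - 3)(λ - 2), so the eigenvalues are 2, 3.
λ=2: eigenvector (1, -3).
λ=3: eigenvector (-1, 4).
P = [[1, -1], [-3, 4]], D = diag(2, 3), P⁻¹ = [[4, 1], [3, 1]].
Q⁶ = P·diag(64, 729)·P⁻¹ = [[-1931, -665], [7980, 2724]].
The requested entry is 2724.

2724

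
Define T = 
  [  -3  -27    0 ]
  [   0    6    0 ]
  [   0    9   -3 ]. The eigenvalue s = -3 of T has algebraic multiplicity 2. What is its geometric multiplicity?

2

T + 3I = [[0, -27, 0], [0, 9, 0], [0, 9, 0]].
This matrix has rank 1, so its null space has dimension 3 − 1 = 2.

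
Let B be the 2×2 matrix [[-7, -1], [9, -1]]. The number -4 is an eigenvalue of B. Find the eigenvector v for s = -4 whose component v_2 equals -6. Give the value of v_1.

2

B + 4I = [[-3, -1], [9, 3]].
Solving (B + 4I)v = 0 gives the eigenspace spanned by (2, -6).
With v_2 = -6, v = (2, -6), so v_1 = 2.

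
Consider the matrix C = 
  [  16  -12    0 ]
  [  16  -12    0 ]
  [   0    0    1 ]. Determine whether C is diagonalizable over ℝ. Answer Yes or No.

Yes

Characteristic polynomial: p(r) = r^3 - 5r^2 + 4r = r(r - 4)(r - 1).
All 3 eigenvalues are distinct, so C is diagonalizable.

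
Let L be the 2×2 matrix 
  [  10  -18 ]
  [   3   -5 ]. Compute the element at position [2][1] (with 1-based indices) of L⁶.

4095

Characteristic polynomial: s^2 - 5s + 4 = (s - 4)(s - 1), so the eigenvalues are 1, 4.
s=1: eigenvector (2, 1).
s=4: eigenvector (3, 1).
P = [[2, 3], [1, 1]], D = diag(1, 4), P⁻¹ = [[-1, 3], [1, -2]].
L⁶ = P·diag(1, 4096)·P⁻¹ = [[12286, -24570], [4095, -8189]].
The requested entry is 4095.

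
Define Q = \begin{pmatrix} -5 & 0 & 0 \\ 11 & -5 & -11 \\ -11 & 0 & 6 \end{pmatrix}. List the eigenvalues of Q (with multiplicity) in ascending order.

Characteristic polynomial: p(λ) = λ^3 + 4λ^2 - 35λ - 150 = (λ - 6)(λ + 5)^2.
Roots (with multiplicity): -5, -5, 6.

-5, -5, 6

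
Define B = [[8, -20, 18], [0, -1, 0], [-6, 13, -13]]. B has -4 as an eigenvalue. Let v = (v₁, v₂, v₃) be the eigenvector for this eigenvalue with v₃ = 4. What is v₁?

B + 4I = [[12, -20, 18], [0, 3, 0], [-6, 13, -9]].
Solving (B + 4I)v = 0 gives the eigenspace spanned by (-6, 0, 4).
With v₃ = 4, v = (-6, 0, 4), so v₁ = -6.

-6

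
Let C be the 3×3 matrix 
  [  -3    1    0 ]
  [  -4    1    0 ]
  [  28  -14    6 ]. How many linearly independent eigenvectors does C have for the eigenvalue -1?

1

C + 1I = [[-2, 1, 0], [-4, 2, 0], [28, -14, 7]].
This matrix has rank 2, so its null space has dimension 3 − 2 = 1.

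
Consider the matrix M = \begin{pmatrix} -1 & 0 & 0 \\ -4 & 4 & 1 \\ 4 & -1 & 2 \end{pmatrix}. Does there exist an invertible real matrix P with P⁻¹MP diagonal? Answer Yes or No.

Characteristic polynomial: p(r) = r^3 - 5r^2 + 3r + 9 = (r - 3)^2(r + 1).
r = 3 has algebraic multiplicity 2; rank(M − 3I) = 2, so geometric multiplicity = 1.
Geometric multiplicity < algebraic multiplicity, so M is not diagonalizable.

No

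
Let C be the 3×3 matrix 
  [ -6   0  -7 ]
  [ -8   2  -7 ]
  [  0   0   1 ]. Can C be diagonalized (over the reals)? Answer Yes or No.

Characteristic polynomial: p(s) = s^3 + 3s^2 - 16s + 12 = (s - 2)(s - 1)(s + 6).
All 3 eigenvalues are distinct, so C is diagonalizable.

Yes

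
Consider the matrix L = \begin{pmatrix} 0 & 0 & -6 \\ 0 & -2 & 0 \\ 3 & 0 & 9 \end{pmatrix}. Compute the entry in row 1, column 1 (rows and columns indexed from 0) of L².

Characteristic polynomial: λ^3 - 7λ^2 + 36 = (λ - 6)(λ - 3)(λ + 2), so the eigenvalues are -2, 3, 6.
λ=3: eigenvector (2, 0, -1).
λ=-2: eigenvector (0, 1, 0).
λ=6: eigenvector (-1, 0, 1).
P = [[2, 0, -1], [0, 1, 0], [-1, 0, 1]], D = diag(3, -2, 6), P⁻¹ = [[1, 0, 1], [0, 1, 0], [1, 0, 2]].
L² = P·diag(9, 4, 36)·P⁻¹ = [[-18, 0, -54], [0, 4, 0], [27, 0, 63]].
The requested entry is 4.

4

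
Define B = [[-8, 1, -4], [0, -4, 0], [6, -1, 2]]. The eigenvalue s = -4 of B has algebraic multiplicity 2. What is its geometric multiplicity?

B + 4I = [[-4, 1, -4], [0, 0, 0], [6, -1, 6]].
This matrix has rank 2, so its null space has dimension 3 − 2 = 1.

1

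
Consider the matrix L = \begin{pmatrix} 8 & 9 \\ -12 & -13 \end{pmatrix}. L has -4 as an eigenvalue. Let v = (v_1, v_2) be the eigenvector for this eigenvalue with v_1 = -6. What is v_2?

8

L + 4I = [[12, 9], [-12, -9]].
Solving (L + 4I)v = 0 gives the eigenspace spanned by (-6, 8).
With v_1 = -6, v = (-6, 8), so v_2 = 8.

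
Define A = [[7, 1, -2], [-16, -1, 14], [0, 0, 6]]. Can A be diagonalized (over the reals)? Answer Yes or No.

No

Characteristic polynomial: p(s) = s^3 - 12s^2 + 45s - 54 = (s - 6)(s - 3)^2.
s = 3 has algebraic multiplicity 2; rank(A − 3I) = 2, so geometric multiplicity = 1.
Geometric multiplicity < algebraic multiplicity, so A is not diagonalizable.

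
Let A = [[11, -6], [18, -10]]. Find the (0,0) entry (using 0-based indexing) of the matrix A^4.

Characteristic polynomial: λ^2 - λ - 2 = (λ - 2)(λ + 1), so the eigenvalues are -1, 2.
λ=2: eigenvector (-2, -3).
λ=-1: eigenvector (-1, -2).
P = [[-2, -1], [-3, -2]], D = diag(2, -1), P⁻¹ = [[-2, 1], [3, -2]].
A⁴ = P·diag(16, 1)·P⁻¹ = [[61, -30], [90, -44]].
The requested entry is 61.

61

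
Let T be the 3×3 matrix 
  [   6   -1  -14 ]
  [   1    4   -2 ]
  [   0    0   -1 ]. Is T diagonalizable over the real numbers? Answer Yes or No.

Characteristic polynomial: p(μ) = μ^3 - 9μ^2 + 15μ + 25 = (μ - 5)^2(μ + 1).
μ = 5 has algebraic multiplicity 2; rank(T − 5I) = 2, so geometric multiplicity = 1.
Geometric multiplicity < algebraic multiplicity, so T is not diagonalizable.

No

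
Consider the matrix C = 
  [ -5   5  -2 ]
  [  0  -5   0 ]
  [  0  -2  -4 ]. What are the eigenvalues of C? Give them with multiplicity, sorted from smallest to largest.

Characteristic polynomial: p(λ) = λ^3 + 14λ^2 + 65λ + 100 = (λ + 4)(λ + 5)^2.
Roots (with multiplicity): -5, -5, -4.

-5, -5, -4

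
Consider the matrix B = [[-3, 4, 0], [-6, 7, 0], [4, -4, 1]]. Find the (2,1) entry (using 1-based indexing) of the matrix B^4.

-240

Characteristic polynomial: t^3 - 5t^2 + 7t - 3 = (t - 3)(t - 1)^2, so the eigenvalues are 1, 1, 3.
t=3: eigenvector (2, 3, -2).
t=1: eigenvector (1, 1, -1).
t=1: eigenvector (0, 0, 1).
P = [[2, 1, 0], [3, 1, 0], [-2, -1, 1]], D = diag(3, 1, 1), P⁻¹ = [[-1, 1, 0], [3, -2, 0], [1, 0, 1]].
B⁴ = P·diag(81, 1, 1)·P⁻¹ = [[-159, 160, 0], [-240, 241, 0], [160, -160, 1]].
The requested entry is -240.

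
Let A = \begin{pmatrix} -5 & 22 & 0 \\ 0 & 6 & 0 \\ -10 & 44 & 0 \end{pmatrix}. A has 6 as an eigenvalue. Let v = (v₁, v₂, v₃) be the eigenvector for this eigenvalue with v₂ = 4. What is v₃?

A − 6I = [[-11, 22, 0], [0, 0, 0], [-10, 44, -6]].
Solving (A − 6I)v = 0 gives the eigenspace spanned by (8, 4, 16).
With v₂ = 4, v = (8, 4, 16), so v₃ = 16.

16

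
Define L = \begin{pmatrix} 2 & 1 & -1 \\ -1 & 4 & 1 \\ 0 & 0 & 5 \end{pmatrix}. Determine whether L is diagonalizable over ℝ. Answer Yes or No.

No

Characteristic polynomial: p(t) = t^3 - 11t^2 + 39t - 45 = (t - 5)(t - 3)^2.
t = 3 has algebraic multiplicity 2; rank(L − 3I) = 2, so geometric multiplicity = 1.
Geometric multiplicity < algebraic multiplicity, so L is not diagonalizable.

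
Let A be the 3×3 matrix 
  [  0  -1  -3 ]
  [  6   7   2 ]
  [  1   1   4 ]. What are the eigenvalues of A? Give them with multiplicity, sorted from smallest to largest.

1, 5, 5

Characteristic polynomial: p(t) = t^3 - 11t^2 + 35t - 25 = (t - 5)^2(t - 1).
Roots (with multiplicity): 1, 5, 5.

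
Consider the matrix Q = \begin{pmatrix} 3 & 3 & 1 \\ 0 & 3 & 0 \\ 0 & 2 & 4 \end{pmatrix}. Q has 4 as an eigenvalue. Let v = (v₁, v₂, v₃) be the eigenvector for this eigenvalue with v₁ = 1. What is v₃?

Q − 4I = [[-1, 3, 1], [0, -1, 0], [0, 2, 0]].
Solving (Q − 4I)v = 0 gives the eigenspace spanned by (1, 0, 1).
With v₁ = 1, v = (1, 0, 1), so v₃ = 1.

1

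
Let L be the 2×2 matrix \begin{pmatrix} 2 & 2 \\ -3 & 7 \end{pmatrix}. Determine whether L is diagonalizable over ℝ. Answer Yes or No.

Characteristic polynomial: p(t) = t^2 - 9t + 20 = (t - 5)(t - 4).
All 2 eigenvalues are distinct, so L is diagonalizable.

Yes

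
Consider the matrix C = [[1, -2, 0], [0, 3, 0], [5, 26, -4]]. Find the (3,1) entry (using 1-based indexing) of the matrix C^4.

Characteristic polynomial: μ^3 - 13μ + 12 = (μ - 3)(μ - 1)(μ + 4), so the eigenvalues are -4, 1, 3.
μ=1: eigenvector (1, 0, 1).
μ=3: eigenvector (-1, 1, 3).
μ=-4: eigenvector (0, 0, 1).
P = [[1, -1, 0], [0, 1, 0], [1, 3, 1]], D = diag(1, 3, -4), P⁻¹ = [[1, 1, 0], [0, 1, 0], [-1, -4, 1]].
C⁴ = P·diag(1, 81, 256)·P⁻¹ = [[1, -80, 0], [0, 81, 0], [-255, -780, 256]].
The requested entry is -255.

-255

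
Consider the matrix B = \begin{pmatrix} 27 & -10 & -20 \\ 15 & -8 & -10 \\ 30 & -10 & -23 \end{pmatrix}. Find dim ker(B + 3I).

B + 3I = [[30, -10, -20], [15, -5, -10], [30, -10, -20]].
This matrix has rank 1, so its null space has dimension 3 − 1 = 2.

2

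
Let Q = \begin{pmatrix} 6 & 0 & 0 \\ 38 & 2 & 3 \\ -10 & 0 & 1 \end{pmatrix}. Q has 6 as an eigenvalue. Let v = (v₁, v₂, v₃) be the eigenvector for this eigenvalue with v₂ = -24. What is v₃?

Q − 6I = [[0, 0, 0], [38, -4, 3], [-10, 0, -5]].
Solving (Q − 6I)v = 0 gives the eigenspace spanned by (-3, -24, 6).
With v₂ = -24, v = (-3, -24, 6), so v₃ = 6.

6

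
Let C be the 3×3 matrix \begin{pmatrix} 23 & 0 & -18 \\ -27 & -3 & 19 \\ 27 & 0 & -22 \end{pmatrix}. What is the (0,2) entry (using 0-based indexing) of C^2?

Characteristic polynomial: λ^3 + 2λ^2 - 23λ - 60 = (λ - 5)(λ + 3)(λ + 4), so the eigenvalues are -4, -3, 5.
λ=5: eigenvector (1, -1, 1).
λ=-4: eigenvector (2, -3, 3).
λ=-3: eigenvector (0, 1, 0).
P = [[1, 2, 0], [-1, -3, 1], [1, 3, 0]], D = diag(5, -4, -3), P⁻¹ = [[3, 0, -2], [-1, 0, 1], [0, 1, 1]].
C² = P·diag(25, 16, 9)·P⁻¹ = [[43, 0, -18], [-27, 9, 11], [27, 0, -2]].
The requested entry is -18.

-18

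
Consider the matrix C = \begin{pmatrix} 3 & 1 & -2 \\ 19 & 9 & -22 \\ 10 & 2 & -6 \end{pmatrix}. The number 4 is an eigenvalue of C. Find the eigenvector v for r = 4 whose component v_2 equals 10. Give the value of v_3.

C − 4I = [[-1, 1, -2], [19, 5, -22], [10, 2, -10]].
Solving (C − 4I)v = 0 gives the eigenspace spanned by (2, 10, 4).
With v_2 = 10, v = (2, 10, 4), so v_3 = 4.

4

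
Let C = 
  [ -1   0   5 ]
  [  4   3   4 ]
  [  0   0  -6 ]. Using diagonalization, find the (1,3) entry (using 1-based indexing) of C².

-35

Characteristic polynomial: t^3 + 4t^2 - 15t - 18 = (t - 3)(t + 1)(t + 6), so the eigenvalues are -6, -1, 3.
t=-1: eigenvector (1, -1, 0).
t=3: eigenvector (0, 1, 0).
t=-6: eigenvector (-1, 0, 1).
P = [[1, 0, -1], [-1, 1, 0], [0, 0, 1]], D = diag(-1, 3, -6), P⁻¹ = [[1, 0, 1], [1, 1, 1], [0, 0, 1]].
C² = P·diag(1, 9, 36)·P⁻¹ = [[1, 0, -35], [8, 9, 8], [0, 0, 36]].
The requested entry is -35.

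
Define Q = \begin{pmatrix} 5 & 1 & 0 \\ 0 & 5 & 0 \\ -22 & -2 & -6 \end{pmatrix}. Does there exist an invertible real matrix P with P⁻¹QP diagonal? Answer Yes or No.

Characteristic polynomial: p(r) = r^3 - 4r^2 - 35r + 150 = (r - 5)^2(r + 6).
r = 5 has algebraic multiplicity 2; rank(Q − 5I) = 2, so geometric multiplicity = 1.
Geometric multiplicity < algebraic multiplicity, so Q is not diagonalizable.

No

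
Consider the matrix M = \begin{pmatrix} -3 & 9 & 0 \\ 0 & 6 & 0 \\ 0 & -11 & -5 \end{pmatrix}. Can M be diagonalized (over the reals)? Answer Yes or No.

Characteristic polynomial: p(μ) = μ^3 + 2μ^2 - 33μ - 90 = (μ - 6)(μ + 3)(μ + 5).
All 3 eigenvalues are distinct, so M is diagonalizable.

Yes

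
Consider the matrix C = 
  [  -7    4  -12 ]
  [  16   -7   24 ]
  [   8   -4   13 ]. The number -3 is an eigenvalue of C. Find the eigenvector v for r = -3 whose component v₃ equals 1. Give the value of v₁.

C + 3I = [[-4, 4, -12], [16, -4, 24], [8, -4, 16]].
Solving (C + 3I)v = 0 gives the eigenspace spanned by (-1, 2, 1).
With v₃ = 1, v = (-1, 2, 1), so v₁ = -1.

-1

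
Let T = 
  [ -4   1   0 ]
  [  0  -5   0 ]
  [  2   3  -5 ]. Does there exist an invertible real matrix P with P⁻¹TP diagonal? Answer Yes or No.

Characteristic polynomial: p(μ) = μ^3 + 14μ^2 + 65μ + 100 = (μ + 4)(μ + 5)^2.
μ = -5 has algebraic multiplicity 2; rank(T + 5I) = 2, so geometric multiplicity = 1.
Geometric multiplicity < algebraic multiplicity, so T is not diagonalizable.

No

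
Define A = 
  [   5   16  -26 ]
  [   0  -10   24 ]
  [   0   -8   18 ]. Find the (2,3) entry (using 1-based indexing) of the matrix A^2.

Characteristic polynomial: μ^3 - 13μ^2 + 52μ - 60 = (μ - 6)(μ - 5)(μ - 2), so the eigenvalues are 2, 5, 6.
μ=5: eigenvector (1, 0, 0).
μ=6: eigenvector (4, -3, -2).
μ=2: eigenvector (-2, 2, 1).
P = [[1, 4, -2], [0, -3, 2], [0, -2, 1]], D = diag(5, 6, 2), P⁻¹ = [[1, 0, 2], [0, 1, -2], [0, 2, -3]].
A² = P·diag(25, 36, 4)·P⁻¹ = [[25, 128, -214], [0, -92, 192], [0, -64, 132]].
The requested entry is 192.

192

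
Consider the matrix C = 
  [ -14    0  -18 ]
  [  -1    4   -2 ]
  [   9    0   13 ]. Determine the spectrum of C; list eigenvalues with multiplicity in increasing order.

-5, 4, 4

Characteristic polynomial: p(r) = r^3 - 3r^2 - 24r + 80 = (r - 4)^2(r + 5).
Roots (with multiplicity): -5, 4, 4.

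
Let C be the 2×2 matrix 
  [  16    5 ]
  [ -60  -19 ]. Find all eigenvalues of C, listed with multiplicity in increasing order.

Characteristic polynomial: p(s) = s^2 + 3s - 4 = (s - 1)(s + 4).
Roots (with multiplicity): -4, 1.

-4, 1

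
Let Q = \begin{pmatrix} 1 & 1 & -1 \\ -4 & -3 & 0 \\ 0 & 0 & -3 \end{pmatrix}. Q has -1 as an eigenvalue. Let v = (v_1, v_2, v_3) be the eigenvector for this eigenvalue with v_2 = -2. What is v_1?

1

Q + 1I = [[2, 1, -1], [-4, -2, 0], [0, 0, -2]].
Solving (Q + 1I)v = 0 gives the eigenspace spanned by (1, -2, 0).
With v_2 = -2, v = (1, -2, 0), so v_1 = 1.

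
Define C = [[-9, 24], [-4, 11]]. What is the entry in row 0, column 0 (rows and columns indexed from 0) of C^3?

Characteristic polynomial: λ^2 - 2λ - 3 = (λ - 3)(λ + 1), so the eigenvalues are -1, 3.
λ=-1: eigenvector (3, 1).
λ=3: eigenvector (2, 1).
P = [[3, 2], [1, 1]], D = diag(-1, 3), P⁻¹ = [[1, -2], [-1, 3]].
C³ = P·diag(-1, 27)·P⁻¹ = [[-57, 168], [-28, 83]].
The requested entry is -57.

-57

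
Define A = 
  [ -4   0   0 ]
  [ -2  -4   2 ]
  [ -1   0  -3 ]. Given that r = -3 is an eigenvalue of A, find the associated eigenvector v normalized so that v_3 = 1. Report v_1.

A + 3I = [[-1, 0, 0], [-2, -1, 2], [-1, 0, 0]].
Solving (A + 3I)v = 0 gives the eigenspace spanned by (0, 2, 1).
With v_3 = 1, v = (0, 2, 1), so v_1 = 0.

0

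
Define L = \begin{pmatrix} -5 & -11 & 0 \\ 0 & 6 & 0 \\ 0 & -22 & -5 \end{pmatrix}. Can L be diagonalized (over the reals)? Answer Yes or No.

Yes

Characteristic polynomial: p(λ) = λ^3 + 4λ^2 - 35λ - 150 = (λ - 6)(λ + 5)^2.
λ = -5 has algebraic multiplicity 2; rank(L + 5I) = 1, so geometric multiplicity = 2.
Every eigenvalue has geometric = algebraic multiplicity, so L is diagonalizable.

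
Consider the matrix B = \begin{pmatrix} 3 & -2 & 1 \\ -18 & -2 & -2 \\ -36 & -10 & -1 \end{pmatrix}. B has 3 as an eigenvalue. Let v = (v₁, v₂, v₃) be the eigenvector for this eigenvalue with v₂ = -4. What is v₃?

B − 3I = [[0, -2, 1], [-18, -5, -2], [-36, -10, -4]].
Solving (B − 3I)v = 0 gives the eigenspace spanned by (2, -4, -8).
With v₂ = -4, v = (2, -4, -8), so v₃ = -8.

-8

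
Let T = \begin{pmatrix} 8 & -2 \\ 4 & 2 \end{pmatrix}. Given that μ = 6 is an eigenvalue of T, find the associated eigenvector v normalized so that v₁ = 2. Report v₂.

2

T − 6I = [[2, -2], [4, -4]].
Solving (T − 6I)v = 0 gives the eigenspace spanned by (2, 2).
With v₁ = 2, v = (2, 2), so v₂ = 2.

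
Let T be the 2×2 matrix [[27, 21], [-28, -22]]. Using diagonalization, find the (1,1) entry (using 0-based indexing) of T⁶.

-139964

Characteristic polynomial: μ^2 - 5μ - 6 = (μ - 6)(μ + 1), so the eigenvalues are -1, 6.
μ=6: eigenvector (1, -1).
μ=-1: eigenvector (-3, 4).
P = [[1, -3], [-1, 4]], D = diag(6, -1), P⁻¹ = [[4, 3], [1, 1]].
T⁶ = P·diag(46656, 1)·P⁻¹ = [[186621, 139965], [-186620, -139964]].
The requested entry is -139964.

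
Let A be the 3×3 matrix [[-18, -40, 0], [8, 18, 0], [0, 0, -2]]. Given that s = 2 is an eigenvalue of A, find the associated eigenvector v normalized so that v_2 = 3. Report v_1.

A − 2I = [[-20, -40, 0], [8, 16, 0], [0, 0, -4]].
Solving (A − 2I)v = 0 gives the eigenspace spanned by (-6, 3, 0).
With v_2 = 3, v = (-6, 3, 0), so v_1 = -6.

-6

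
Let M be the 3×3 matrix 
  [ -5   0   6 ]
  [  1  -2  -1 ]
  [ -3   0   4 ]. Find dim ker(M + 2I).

M + 2I = [[-3, 0, 6], [1, 0, -1], [-3, 0, 6]].
This matrix has rank 2, so its null space has dimension 3 − 2 = 1.

1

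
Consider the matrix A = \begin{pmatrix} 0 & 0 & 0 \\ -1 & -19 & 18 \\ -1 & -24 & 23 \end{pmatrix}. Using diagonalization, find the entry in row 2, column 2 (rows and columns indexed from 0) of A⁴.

Characteristic polynomial: λ^3 - 4λ^2 - 5λ = λ(λ - 5)(λ + 1), so the eigenvalues are -1, 0, 5.
λ=0: eigenvector (1, -1, -1).
λ=-1: eigenvector (0, 1, 1).
λ=5: eigenvector (0, 3, 4).
P = [[1, 0, 0], [-1, 1, 3], [-1, 1, 4]], D = diag(0, -1, 5), P⁻¹ = [[1, 0, 0], [1, 4, -3], [0, -1, 1]].
A⁴ = P·diag(0, 1, 625)·P⁻¹ = [[0, 0, 0], [1, -1871, 1872], [1, -2496, 2497]].
The requested entry is 2497.

2497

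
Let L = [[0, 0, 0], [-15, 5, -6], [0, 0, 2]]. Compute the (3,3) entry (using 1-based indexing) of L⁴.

Characteristic polynomial: λ^3 - 7λ^2 + 10λ = λ(λ - 5)(λ - 2), so the eigenvalues are 0, 2, 5.
λ=0: eigenvector (1, 3, 0).
λ=5: eigenvector (0, 1, 0).
λ=2: eigenvector (0, 2, 1).
P = [[1, 0, 0], [3, 1, 2], [0, 0, 1]], D = diag(0, 5, 2), P⁻¹ = [[1, 0, 0], [-3, 1, -2], [0, 0, 1]].
L⁴ = P·diag(0, 625, 16)·P⁻¹ = [[0, 0, 0], [-1875, 625, -1218], [0, 0, 16]].
The requested entry is 16.

16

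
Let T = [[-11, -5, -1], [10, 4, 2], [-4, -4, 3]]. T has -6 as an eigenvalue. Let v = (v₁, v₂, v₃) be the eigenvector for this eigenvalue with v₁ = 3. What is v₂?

-3

T + 6I = [[-5, -5, -1], [10, 10, 2], [-4, -4, 9]].
Solving (T + 6I)v = 0 gives the eigenspace spanned by (3, -3, 0).
With v₁ = 3, v = (3, -3, 0), so v₂ = -3.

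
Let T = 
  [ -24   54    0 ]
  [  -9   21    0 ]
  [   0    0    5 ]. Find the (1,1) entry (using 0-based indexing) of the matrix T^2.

Characteristic polynomial: r^3 - 2r^2 - 33r + 90 = (r - 5)(r - 3)(r + 6), so the eigenvalues are -6, 3, 5.
r=3: eigenvector (2, 1, 0).
r=-6: eigenvector (3, 1, 0).
r=5: eigenvector (0, 0, 1).
P = [[2, 3, 0], [1, 1, 0], [0, 0, 1]], D = diag(3, -6, 5), P⁻¹ = [[-1, 3, 0], [1, -2, 0], [0, 0, 1]].
T² = P·diag(9, 36, 25)·P⁻¹ = [[90, -162, 0], [27, -45, 0], [0, 0, 25]].
The requested entry is -45.

-45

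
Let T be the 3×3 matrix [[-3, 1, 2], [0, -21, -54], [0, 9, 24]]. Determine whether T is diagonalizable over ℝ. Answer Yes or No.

No

Characteristic polynomial: p(λ) = λ^3 - 27λ - 54 = (λ - 6)(λ + 3)^2.
λ = -3 has algebraic multiplicity 2; rank(T + 3I) = 2, so geometric multiplicity = 1.
Geometric multiplicity < algebraic multiplicity, so T is not diagonalizable.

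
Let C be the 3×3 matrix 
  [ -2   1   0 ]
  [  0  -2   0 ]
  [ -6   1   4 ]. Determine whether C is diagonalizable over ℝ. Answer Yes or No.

Characteristic polynomial: p(t) = t^3 - 12t - 16 = (t - 4)(t + 2)^2.
t = -2 has algebraic multiplicity 2; rank(C + 2I) = 2, so geometric multiplicity = 1.
Geometric multiplicity < algebraic multiplicity, so C is not diagonalizable.

No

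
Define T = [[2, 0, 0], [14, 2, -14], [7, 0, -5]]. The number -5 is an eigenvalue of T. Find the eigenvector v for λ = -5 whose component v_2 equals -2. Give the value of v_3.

T + 5I = [[7, 0, 0], [14, 7, -14], [7, 0, 0]].
Solving (T + 5I)v = 0 gives the eigenspace spanned by (0, -2, -1).
With v_2 = -2, v = (0, -2, -1), so v_3 = -1.

-1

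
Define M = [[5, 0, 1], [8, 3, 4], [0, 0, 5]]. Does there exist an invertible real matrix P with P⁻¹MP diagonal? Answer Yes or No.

Characteristic polynomial: p(s) = s^3 - 13s^2 + 55s - 75 = (s - 5)^2(s - 3).
s = 5 has algebraic multiplicity 2; rank(M − 5I) = 2, so geometric multiplicity = 1.
Geometric multiplicity < algebraic multiplicity, so M is not diagonalizable.

No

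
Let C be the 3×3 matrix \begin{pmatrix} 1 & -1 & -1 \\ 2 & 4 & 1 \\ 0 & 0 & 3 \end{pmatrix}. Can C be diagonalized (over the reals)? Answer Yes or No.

Yes

Characteristic polynomial: p(λ) = λ^3 - 8λ^2 + 21λ - 18 = (λ - 3)^2(λ - 2).
λ = 3 has algebraic multiplicity 2; rank(C − 3I) = 1, so geometric multiplicity = 2.
Every eigenvalue has geometric = algebraic multiplicity, so C is diagonalizable.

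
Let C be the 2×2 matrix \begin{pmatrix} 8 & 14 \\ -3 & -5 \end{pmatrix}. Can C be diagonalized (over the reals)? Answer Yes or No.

Yes

Characteristic polynomial: p(t) = t^2 - 3t + 2 = (t - 2)(t - 1).
All 2 eigenvalues are distinct, so C is diagonalizable.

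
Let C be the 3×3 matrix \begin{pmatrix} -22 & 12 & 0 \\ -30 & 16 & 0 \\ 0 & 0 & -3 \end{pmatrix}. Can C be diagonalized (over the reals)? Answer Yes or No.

Characteristic polynomial: p(t) = t^3 + 9t^2 + 26t + 24 = (t + 2)(t + 3)(t + 4).
All 3 eigenvalues are distinct, so C is diagonalizable.

Yes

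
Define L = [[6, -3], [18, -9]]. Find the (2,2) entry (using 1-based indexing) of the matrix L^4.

243

Characteristic polynomial: λ^2 + 3λ = λ(λ + 3), so the eigenvalues are -3, 0.
λ=0: eigenvector (-1, -2).
λ=-3: eigenvector (1, 3).
P = [[-1, 1], [-2, 3]], D = diag(0, -3), P⁻¹ = [[-3, 1], [-2, 1]].
L⁴ = P·diag(0, 81)·P⁻¹ = [[-162, 81], [-486, 243]].
The requested entry is 243.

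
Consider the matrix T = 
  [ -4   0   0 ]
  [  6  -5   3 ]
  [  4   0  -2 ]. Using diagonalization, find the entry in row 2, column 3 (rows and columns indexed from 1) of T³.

Characteristic polynomial: s^3 + 11s^2 + 38s + 40 = (s + 2)(s + 4)(s + 5), so the eigenvalues are -5, -4, -2.
s=-2: eigenvector (0, 1, 1).
s=-4: eigenvector (1, 0, -2).
s=-5: eigenvector (0, -1, 0).
P = [[0, 1, 0], [1, 0, -1], [1, -2, 0]], D = diag(-2, -4, -5), P⁻¹ = [[2, 0, 1], [1, 0, 0], [2, -1, 1]].
T³ = P·diag(-8, -64, -125)·P⁻¹ = [[-64, 0, 0], [234, -125, 117], [112, 0, -8]].
The requested entry is 117.

117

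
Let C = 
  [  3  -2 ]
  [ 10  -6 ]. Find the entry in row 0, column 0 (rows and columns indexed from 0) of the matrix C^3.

Characteristic polynomial: λ^2 + 3λ + 2 = (λ + 1)(λ + 2), so the eigenvalues are -2, -1.
λ=-2: eigenvector (-2, -5).
λ=-1: eigenvector (1, 2).
P = [[-2, 1], [-5, 2]], D = diag(-2, -1), P⁻¹ = [[2, -1], [5, -2]].
C³ = P·diag(-8, -1)·P⁻¹ = [[27, -14], [70, -36]].
The requested entry is 27.

27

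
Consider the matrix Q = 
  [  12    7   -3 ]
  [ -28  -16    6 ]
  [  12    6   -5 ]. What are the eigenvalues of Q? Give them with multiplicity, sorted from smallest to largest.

Characteristic polynomial: p(λ) = λ^3 + 9λ^2 + 24λ + 20 = (λ + 2)^2(λ + 5).
Roots (with multiplicity): -5, -2, -2.

-5, -2, -2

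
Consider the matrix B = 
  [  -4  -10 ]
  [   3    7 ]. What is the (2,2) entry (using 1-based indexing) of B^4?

Characteristic polynomial: s^2 - 3s + 2 = (s - 2)(s - 1), so the eigenvalues are 1, 2.
s=1: eigenvector (-2, 1).
s=2: eigenvector (-5, 3).
P = [[-2, -5], [1, 3]], D = diag(1, 2), P⁻¹ = [[-3, -5], [1, 2]].
B⁴ = P·diag(1, 16)·P⁻¹ = [[-74, -150], [45, 91]].
The requested entry is 91.

91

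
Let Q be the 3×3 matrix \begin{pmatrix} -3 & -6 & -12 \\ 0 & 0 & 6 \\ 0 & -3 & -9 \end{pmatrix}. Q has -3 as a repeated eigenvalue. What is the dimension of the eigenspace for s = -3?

2

Q + 3I = [[0, -6, -12], [0, 3, 6], [0, -3, -6]].
This matrix has rank 1, so its null space has dimension 3 − 1 = 2.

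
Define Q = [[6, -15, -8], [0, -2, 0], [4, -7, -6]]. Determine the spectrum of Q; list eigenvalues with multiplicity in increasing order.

-2, -2, 2

Characteristic polynomial: p(r) = r^3 + 2r^2 - 4r - 8 = (r - 2)(r + 2)^2.
Roots (with multiplicity): -2, -2, 2.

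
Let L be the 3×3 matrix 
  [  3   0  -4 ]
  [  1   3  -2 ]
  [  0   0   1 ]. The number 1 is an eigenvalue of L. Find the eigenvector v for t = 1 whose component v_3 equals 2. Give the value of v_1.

4

L − 1I = [[2, 0, -4], [1, 2, -2], [0, 0, 0]].
Solving (L − 1I)v = 0 gives the eigenspace spanned by (4, 0, 2).
With v_3 = 2, v = (4, 0, 2), so v_1 = 4.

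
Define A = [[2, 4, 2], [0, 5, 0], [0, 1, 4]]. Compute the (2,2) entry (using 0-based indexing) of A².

16

Characteristic polynomial: s^3 - 11s^2 + 38s - 40 = (s - 5)(s - 4)(s - 2), so the eigenvalues are 2, 4, 5.
s=2: eigenvector (1, 0, 0).
s=5: eigenvector (2, 1, 1).
s=4: eigenvector (1, 0, 1).
P = [[1, 2, 1], [0, 1, 0], [0, 1, 1]], D = diag(2, 5, 4), P⁻¹ = [[1, -1, -1], [0, 1, 0], [0, -1, 1]].
A² = P·diag(4, 25, 16)·P⁻¹ = [[4, 30, 12], [0, 25, 0], [0, 9, 16]].
The requested entry is 16.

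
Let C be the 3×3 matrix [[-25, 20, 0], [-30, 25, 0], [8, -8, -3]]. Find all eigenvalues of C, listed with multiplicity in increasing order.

-5, -3, 5

Characteristic polynomial: p(s) = s^3 + 3s^2 - 25s - 75 = (s - 5)(s + 3)(s + 5).
Roots (with multiplicity): -5, -3, 5.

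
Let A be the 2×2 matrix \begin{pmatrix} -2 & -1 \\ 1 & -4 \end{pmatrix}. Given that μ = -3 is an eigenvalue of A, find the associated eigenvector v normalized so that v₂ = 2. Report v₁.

2

A + 3I = [[1, -1], [1, -1]].
Solving (A + 3I)v = 0 gives the eigenspace spanned by (2, 2).
With v₂ = 2, v = (2, 2), so v₁ = 2.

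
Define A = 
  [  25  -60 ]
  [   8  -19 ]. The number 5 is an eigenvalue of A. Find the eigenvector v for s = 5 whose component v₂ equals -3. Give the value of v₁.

-9

A − 5I = [[20, -60], [8, -24]].
Solving (A − 5I)v = 0 gives the eigenspace spanned by (-9, -3).
With v₂ = -3, v = (-9, -3), so v₁ = -9.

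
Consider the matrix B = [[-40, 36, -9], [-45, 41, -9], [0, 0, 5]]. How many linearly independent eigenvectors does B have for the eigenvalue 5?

B − 5I = [[-45, 36, -9], [-45, 36, -9], [0, 0, 0]].
This matrix has rank 1, so its null space has dimension 3 − 1 = 2.

2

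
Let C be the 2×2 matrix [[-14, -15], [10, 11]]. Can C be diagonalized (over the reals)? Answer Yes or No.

Characteristic polynomial: p(μ) = μ^2 + 3μ - 4 = (μ - 1)(μ + 4).
All 2 eigenvalues are distinct, so C is diagonalizable.

Yes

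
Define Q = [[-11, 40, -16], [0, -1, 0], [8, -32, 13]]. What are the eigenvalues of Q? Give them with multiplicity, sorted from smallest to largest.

Characteristic polynomial: p(λ) = λ^3 - λ^2 - 17λ - 15 = (λ - 5)(λ + 1)(λ + 3).
Roots (with multiplicity): -3, -1, 5.

-3, -1, 5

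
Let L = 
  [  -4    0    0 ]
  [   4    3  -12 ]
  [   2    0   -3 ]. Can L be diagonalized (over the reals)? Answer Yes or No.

Characteristic polynomial: p(r) = r^3 + 4r^2 - 9r - 36 = (r - 3)(r + 3)(r + 4).
All 3 eigenvalues are distinct, so L is diagonalizable.

Yes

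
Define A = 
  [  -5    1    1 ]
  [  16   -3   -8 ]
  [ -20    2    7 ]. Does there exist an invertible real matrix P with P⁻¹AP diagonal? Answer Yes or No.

No

Characteristic polynomial: p(s) = s^3 + s^2 - 21s - 45 = (s - 5)(s + 3)^2.
s = -3 has algebraic multiplicity 2; rank(A + 3I) = 2, so geometric multiplicity = 1.
Geometric multiplicity < algebraic multiplicity, so A is not diagonalizable.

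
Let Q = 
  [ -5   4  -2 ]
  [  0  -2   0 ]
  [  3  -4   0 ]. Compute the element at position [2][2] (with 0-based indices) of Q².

-6

Characteristic polynomial: r^3 + 7r^2 + 16r + 12 = (r + 2)^2(r + 3), so the eigenvalues are -3, -2, -2.
r=-3: eigenvector (1, 0, -1).
r=-2: eigenvector (0, 1, 2).
r=-2: eigenvector (-2, 1, 5).
P = [[1, 0, -2], [0, 1, 1], [-1, 2, 5]], D = diag(-3, -2, -2), P⁻¹ = [[3, -4, 2], [-1, 3, -1], [1, -2, 1]].
Q² = P·diag(9, 4, 4)·P⁻¹ = [[19, -20, 10], [0, 4, 0], [-15, 20, -6]].
The requested entry is -6.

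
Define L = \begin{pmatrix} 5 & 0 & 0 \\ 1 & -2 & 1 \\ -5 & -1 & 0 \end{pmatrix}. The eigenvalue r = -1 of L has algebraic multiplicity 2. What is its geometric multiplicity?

L + 1I = [[6, 0, 0], [1, -1, 1], [-5, -1, 1]].
This matrix has rank 2, so its null space has dimension 3 − 2 = 1.

1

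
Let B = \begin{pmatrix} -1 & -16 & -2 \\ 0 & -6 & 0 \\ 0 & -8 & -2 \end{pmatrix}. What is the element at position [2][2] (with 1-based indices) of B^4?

1296

Characteristic polynomial: t^3 + 9t^2 + 20t + 12 = (t + 1)(t + 2)(t + 6), so the eigenvalues are -6, -2, -1.
t=-1: eigenvector (1, 0, 0).
t=-6: eigenvector (4, 1, 2).
t=-2: eigenvector (2, 0, 1).
P = [[1, 4, 2], [0, 1, 0], [0, 2, 1]], D = diag(-1, -6, -2), P⁻¹ = [[1, 0, -2], [0, 1, 0], [0, -2, 1]].
B⁴ = P·diag(1, 1296, 16)·P⁻¹ = [[1, 5120, 30], [0, 1296, 0], [0, 2560, 16]].
The requested entry is 1296.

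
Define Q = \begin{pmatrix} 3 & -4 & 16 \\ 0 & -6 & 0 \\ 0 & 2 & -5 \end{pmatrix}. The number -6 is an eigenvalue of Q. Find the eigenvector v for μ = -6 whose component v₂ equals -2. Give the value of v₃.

4

Q + 6I = [[9, -4, 16], [0, 0, 0], [0, 2, 1]].
Solving (Q + 6I)v = 0 gives the eigenspace spanned by (-8, -2, 4).
With v₂ = -2, v = (-8, -2, 4), so v₃ = 4.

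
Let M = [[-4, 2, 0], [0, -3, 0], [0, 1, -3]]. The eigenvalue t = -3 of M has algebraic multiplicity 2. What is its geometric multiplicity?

M + 3I = [[-1, 2, 0], [0, 0, 0], [0, 1, 0]].
This matrix has rank 2, so its null space has dimension 3 − 2 = 1.

1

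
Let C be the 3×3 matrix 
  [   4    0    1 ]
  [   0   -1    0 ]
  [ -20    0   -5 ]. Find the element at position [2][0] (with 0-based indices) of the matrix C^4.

20

Characteristic polynomial: λ^3 + 2λ^2 + λ = λ(λ + 1)^2, so the eigenvalues are -1, -1, 0.
λ=-1: eigenvector (0, 1, 0).
λ=0: eigenvector (1, 0, -4).
λ=-1: eigenvector (-1, 0, 5).
P = [[0, 1, -1], [1, 0, 0], [0, -4, 5]], D = diag(-1, 0, -1), P⁻¹ = [[0, 1, 0], [5, 0, 1], [4, 0, 1]].
C⁴ = P·diag(1, 0, 1)·P⁻¹ = [[-4, 0, -1], [0, 1, 0], [20, 0, 5]].
The requested entry is 20.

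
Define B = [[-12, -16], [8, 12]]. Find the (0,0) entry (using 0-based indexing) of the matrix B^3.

Characteristic polynomial: μ^2 - 16 = (μ - 4)(μ + 4), so the eigenvalues are -4, 4.
μ=-4: eigenvector (2, -1).
μ=4: eigenvector (1, -1).
P = [[2, 1], [-1, -1]], D = diag(-4, 4), P⁻¹ = [[1, 1], [-1, -2]].
B³ = P·diag(-64, 64)·P⁻¹ = [[-192, -256], [128, 192]].
The requested entry is -192.

-192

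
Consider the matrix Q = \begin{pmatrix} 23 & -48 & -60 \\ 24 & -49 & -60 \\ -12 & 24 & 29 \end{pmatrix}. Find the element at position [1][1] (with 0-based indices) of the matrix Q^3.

Characteristic polynomial: μ^3 - 3μ^2 - 9μ - 5 = (μ - 5)(μ + 1)^2, so the eigenvalues are -1, -1, 5.
μ=-1: eigenvector (1, -2, 2).
μ=5: eigenvector (-2, -2, 1).
μ=-1: eigenvector (2, 1, 0).
P = [[1, -2, 2], [-2, -2, 1], [2, 1, 0]], D = diag(-1, 5, -1), P⁻¹ = [[1, -2, -2], [-2, 4, 5], [-2, 5, 6]].
Q³ = P·diag(-1, 125, -1)·P⁻¹ = [[503, -1008, -1260], [504, -1009, -1260], [-252, 504, 629]].
The requested entry is -1009.

-1009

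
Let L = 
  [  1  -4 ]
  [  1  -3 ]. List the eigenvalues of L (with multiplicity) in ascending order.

-1, -1

Characteristic polynomial: p(r) = r^2 + 2r + 1 = (r + 1)^2.
Roots (with multiplicity): -1, -1.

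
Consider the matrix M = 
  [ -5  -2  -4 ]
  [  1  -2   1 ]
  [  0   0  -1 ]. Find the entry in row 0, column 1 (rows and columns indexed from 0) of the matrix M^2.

Characteristic polynomial: μ^3 + 8μ^2 + 19μ + 12 = (μ + 1)(μ + 3)(μ + 4), so the eigenvalues are -4, -3, -1.
μ=-4: eigenvector (2, -1, 0).
μ=-3: eigenvector (-1, 1, 0).
μ=-1: eigenvector (-1, 0, 1).
P = [[2, -1, -1], [-1, 1, 0], [0, 0, 1]], D = diag(-4, -3, -1), P⁻¹ = [[1, 1, 1], [1, 2, 1], [0, 0, 1]].
M² = P·diag(16, 9, 1)·P⁻¹ = [[23, 14, 22], [-7, 2, -7], [0, 0, 1]].
The requested entry is 14.

14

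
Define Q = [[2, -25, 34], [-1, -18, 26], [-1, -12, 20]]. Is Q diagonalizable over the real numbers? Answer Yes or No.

No

Characteristic polynomial: p(s) = s^3 - 4s^2 - 35s + 150 = (s - 5)^2(s + 6).
s = 5 has algebraic multiplicity 2; rank(Q − 5I) = 2, so geometric multiplicity = 1.
Geometric multiplicity < algebraic multiplicity, so Q is not diagonalizable.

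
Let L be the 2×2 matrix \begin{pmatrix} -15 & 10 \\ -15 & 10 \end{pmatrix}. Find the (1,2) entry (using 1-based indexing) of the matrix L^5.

6250

Characteristic polynomial: λ^2 + 5λ = λ(λ + 5), so the eigenvalues are -5, 0.
λ=0: eigenvector (2, 3).
λ=-5: eigenvector (1, 1).
P = [[2, 1], [3, 1]], D = diag(0, -5), P⁻¹ = [[-1, 1], [3, -2]].
L⁵ = P·diag(0, -3125)·P⁻¹ = [[-9375, 6250], [-9375, 6250]].
The requested entry is 6250.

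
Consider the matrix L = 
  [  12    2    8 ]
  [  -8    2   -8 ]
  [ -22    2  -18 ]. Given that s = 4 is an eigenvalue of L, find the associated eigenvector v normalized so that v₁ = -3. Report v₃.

L − 4I = [[8, 2, 8], [-8, -2, -8], [-22, 2, -22]].
Solving (L − 4I)v = 0 gives the eigenspace spanned by (-3, 0, 3).
With v₁ = -3, v = (-3, 0, 3), so v₃ = 3.

3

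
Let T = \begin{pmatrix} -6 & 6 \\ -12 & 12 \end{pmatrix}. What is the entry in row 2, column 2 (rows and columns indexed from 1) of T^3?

Characteristic polynomial: λ^2 - 6λ = λ(λ - 6), so the eigenvalues are 0, 6.
λ=6: eigenvector (1, 2).
λ=0: eigenvector (-1, -1).
P = [[1, -1], [2, -1]], D = diag(6, 0), P⁻¹ = [[-1, 1], [-2, 1]].
T³ = P·diag(216, 0)·P⁻¹ = [[-216, 216], [-432, 432]].
The requested entry is 432.

432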